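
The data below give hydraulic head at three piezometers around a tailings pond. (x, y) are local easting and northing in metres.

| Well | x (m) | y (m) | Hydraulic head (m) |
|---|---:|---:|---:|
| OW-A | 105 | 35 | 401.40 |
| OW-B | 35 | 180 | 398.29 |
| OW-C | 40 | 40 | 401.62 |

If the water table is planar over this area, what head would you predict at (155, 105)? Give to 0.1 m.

Differences from OW-A: to OW-B (Δx, Δy, Δh) = (-70, 145, -3.11); to OW-C = (-65, 5, +0.22).
Determinant of the coordinate differences = (-70)·5 − (-65)·145 = 9075.
∂h/∂x = [(-3.11)·5 − (+0.22)·145] / 9075 = -0.005229
∂h/∂y = [(-70)·(+0.22) − (-65)·(-3.11)] / 9075 = -0.02397
h(155, 105) = 401.40 + (-0.005229)·(50) + (-0.02397)·(70) = 401.40 -0.261 -1.678 = 399.460 m.

399.5 m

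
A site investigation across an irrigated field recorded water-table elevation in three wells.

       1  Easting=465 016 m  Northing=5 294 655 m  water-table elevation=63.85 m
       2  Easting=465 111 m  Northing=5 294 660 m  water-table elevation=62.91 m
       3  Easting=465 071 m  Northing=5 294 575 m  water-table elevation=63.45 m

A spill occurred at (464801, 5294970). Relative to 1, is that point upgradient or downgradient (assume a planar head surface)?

Three-point gradient (reference 1): Δ to 2 = (95, 5, -0.94), Δ to 3 = (55, -80, -0.40).
∂h/∂x = -0.009803, ∂h/∂y = -0.001740 (det = -7875).
Head at (464801, 5294970) = 63.85 + (-0.009803)·(-215) + (-0.001740)·(315) = 65.41 m.
That is higher than the 63.85 m at 1, so the point is upgradient.

upgradient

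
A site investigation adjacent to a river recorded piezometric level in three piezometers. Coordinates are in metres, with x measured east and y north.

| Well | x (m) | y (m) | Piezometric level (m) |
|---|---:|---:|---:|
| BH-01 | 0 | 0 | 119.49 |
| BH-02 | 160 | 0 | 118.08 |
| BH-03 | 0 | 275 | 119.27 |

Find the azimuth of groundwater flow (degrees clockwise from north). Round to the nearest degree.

085°

∂h/∂x = (118.08 − 119.49) / (160 − 0) = -0.008812
∂h/∂y = (119.27 − 119.49) / (275 − 0) = -0.0008000
Flow direction (−∇h) has components (+0.008812 E, +0.0008000 N).
Azimuth = atan2(E, N) = atan2(+0.008812, +0.0008000) = 84.8° ≈ 085°.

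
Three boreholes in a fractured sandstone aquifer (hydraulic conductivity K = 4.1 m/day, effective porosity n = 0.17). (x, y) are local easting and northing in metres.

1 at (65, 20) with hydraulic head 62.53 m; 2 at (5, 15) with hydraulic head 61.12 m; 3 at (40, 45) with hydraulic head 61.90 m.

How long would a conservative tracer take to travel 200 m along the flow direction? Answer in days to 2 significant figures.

350 days

Differences from 1: to 2 (Δx, Δy, Δh) = (-60, -5, -1.41); to 3 = (-25, 25, -0.63).
Solve a·Δx + b·Δy = Δh: det = (-60)·25 − (-25)·(-5) = -1625.
∂h/∂x = [(-1.41)·25 − (-0.63)·(-5)] / -1625 = +0.02363
∂h/∂y = [(-60)·(-0.63) − (-25)·(-1.41)] / -1625 = -0.001569
|∇h| = √(0.02363² + -0.001569²) = 0.02368
Seepage velocity v = K·i/n = 4.1 × 0.02368 / 0.17 = 0.5711 m/day.
t = 200 / 0.5711 = 350.2 days.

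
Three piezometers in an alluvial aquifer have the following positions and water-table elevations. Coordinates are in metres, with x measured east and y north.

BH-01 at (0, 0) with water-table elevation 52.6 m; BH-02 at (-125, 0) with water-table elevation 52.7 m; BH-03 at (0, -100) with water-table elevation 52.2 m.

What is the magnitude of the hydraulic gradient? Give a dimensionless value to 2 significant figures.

0.0041

∂h/∂x = (52.7 − 52.6) / (-125 − 0) = -0.0008000
∂h/∂y = (52.2 − 52.6) / (-100 − 0) = +0.004000
|∇h| = √(-0.0008000² + 0.004000²) = 0.004079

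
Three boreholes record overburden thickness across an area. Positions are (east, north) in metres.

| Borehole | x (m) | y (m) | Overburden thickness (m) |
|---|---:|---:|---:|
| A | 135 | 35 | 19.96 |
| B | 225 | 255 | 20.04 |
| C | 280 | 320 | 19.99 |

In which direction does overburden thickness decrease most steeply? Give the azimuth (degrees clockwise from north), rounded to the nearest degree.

119°

With d = a·x + b·y + c and A as origin, the differences give:
  90·a + 220·b = +0.08
  145·a + 285·b = +0.03
Eliminate b (×285 and ×220, subtract): -6250·a = 16.200 → a = ∂d/∂x = -0.002592
Back-substitute: b = ∂d/∂y = +0.001424.
Steepest decrease is along −∇f: components (+0.002592 E, -0.001424 N).
Azimuth = atan2(+0.002592, -0.001424) = 118.8° ≈ 119°.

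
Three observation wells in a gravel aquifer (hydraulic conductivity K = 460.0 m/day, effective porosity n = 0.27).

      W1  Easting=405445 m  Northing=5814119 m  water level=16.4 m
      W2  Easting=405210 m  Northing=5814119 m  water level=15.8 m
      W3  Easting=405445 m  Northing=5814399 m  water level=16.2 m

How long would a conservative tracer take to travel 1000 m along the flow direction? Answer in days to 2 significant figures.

220 days

∂h/∂x = (15.8 − 16.4) / (405210 − 405445) = +0.002553
∂h/∂y = (16.2 − 16.4) / (5814399 − 5814119) = -0.0007143
|∇h| = √(0.002553² + -0.0007143²) = 0.002651
Seepage velocity v = K·i/n = 460.0 × 0.002651 / 0.27 = 4.517 m/day.
t = 1000 / 4.517 = 221.4 days.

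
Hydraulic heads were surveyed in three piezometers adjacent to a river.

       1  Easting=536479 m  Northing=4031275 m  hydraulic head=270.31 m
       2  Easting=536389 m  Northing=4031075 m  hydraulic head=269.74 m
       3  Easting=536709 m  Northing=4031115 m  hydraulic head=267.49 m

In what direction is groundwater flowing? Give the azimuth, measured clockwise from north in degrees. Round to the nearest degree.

129°

Differences from 1: to 2 (Δx, Δy, Δh) = (-90, -200, -0.57); to 3 = (230, -160, -2.82).
Solve a·Δx + b·Δy = Δh: det = (-90)·(-160) − 230·(-200) = 60400.
∂h/∂x = [(-0.57)·(-160) − (-2.82)·(-200)] / 60400 = -0.007828
∂h/∂y = [(-90)·(-2.82) − 230·(-0.57)] / 60400 = +0.006373
Flow direction (−∇h) has components (+0.007828 E, -0.006373 N).
Azimuth = atan2(E, N) = atan2(+0.007828, -0.006373) = 129.1° ≈ 129°.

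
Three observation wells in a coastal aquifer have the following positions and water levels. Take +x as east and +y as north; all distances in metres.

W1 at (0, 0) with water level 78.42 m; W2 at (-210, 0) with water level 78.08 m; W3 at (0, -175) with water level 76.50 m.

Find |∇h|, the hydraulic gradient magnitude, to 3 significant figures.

∂h/∂x = (78.08 − 78.42) / (-210 − 0) = +0.001619
∂h/∂y = (76.50 − 78.42) / (-175 − 0) = +0.01097
|∇h| = √(0.001619² + 0.01097²) = 0.01109

0.0111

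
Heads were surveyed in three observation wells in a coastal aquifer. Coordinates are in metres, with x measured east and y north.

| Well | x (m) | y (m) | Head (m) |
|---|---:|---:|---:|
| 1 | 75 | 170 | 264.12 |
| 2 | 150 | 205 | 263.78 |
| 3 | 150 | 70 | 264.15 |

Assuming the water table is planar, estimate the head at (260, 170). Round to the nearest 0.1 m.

Taking 1 as reference: 2−1 = (75, 35, -0.34); 3−1 = (75, -100, +0.03).
Determinant of the coordinate differences = 75·(-100) − 75·35 = -10125.
∂h/∂x = [(-0.34)·(-100) − (+0.03)·35] / -10125 = -0.003254
∂h/∂y = [75·(+0.03) − 75·(-0.34)] / -10125 = -0.002741
h(260, 170) = 264.12 + (-0.003254)·(185) + (-0.002741)·(0) = 264.12 -0.602 -0.000 = 263.518 m.

263.5 m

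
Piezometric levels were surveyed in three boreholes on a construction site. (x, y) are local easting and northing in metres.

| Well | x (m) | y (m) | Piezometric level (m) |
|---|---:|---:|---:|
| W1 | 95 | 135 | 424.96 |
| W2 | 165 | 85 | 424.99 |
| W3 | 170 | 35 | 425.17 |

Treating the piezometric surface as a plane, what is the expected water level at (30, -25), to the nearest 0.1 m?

With h = a·x + b·y + c and W1 as origin, the differences give:
  70·a + (-50)·b = +0.03
  75·a + (-100)·b = +0.21
Eliminate b (×(-100) and ×(-50), subtract): -3250·a = 7.500 → a = ∂h/∂x = -0.002308
Back-substitute: b = ∂h/∂y = -0.003831.
h(30, -25) = 424.96 + (-0.002308)·(-65) + (-0.003831)·(-160) = 424.96 +0.150 +0.613 = 425.723 m.

425.7 m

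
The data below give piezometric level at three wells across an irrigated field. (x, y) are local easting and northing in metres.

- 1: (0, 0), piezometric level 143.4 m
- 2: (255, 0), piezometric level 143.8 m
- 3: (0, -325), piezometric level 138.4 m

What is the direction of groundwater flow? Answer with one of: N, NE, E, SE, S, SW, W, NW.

S

∂h/∂x = (143.8 − 143.4) / (255 − 0) = +0.001569
∂h/∂y = (138.4 − 143.4) / (-325 − 0) = +0.01538
Flow = −∇h = (-0.001569 east, -0.01538 north), which points south.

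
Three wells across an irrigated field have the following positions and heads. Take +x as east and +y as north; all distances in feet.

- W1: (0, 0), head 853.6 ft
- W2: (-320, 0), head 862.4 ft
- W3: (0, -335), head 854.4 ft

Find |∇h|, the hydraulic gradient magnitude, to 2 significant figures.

0.028

∂h/∂x = (862.4 − 853.6) / (-320 − 0) = -0.02750
∂h/∂y = (854.4 − 853.6) / (-335 − 0) = -0.002388
|∇h| = √(-0.02750² + -0.002388²) = 0.0276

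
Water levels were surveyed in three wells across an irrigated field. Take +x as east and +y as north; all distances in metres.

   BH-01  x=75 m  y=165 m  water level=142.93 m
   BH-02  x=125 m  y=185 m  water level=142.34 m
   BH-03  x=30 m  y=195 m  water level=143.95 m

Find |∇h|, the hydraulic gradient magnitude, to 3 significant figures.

Differences from BH-01: to BH-02 (Δx, Δy, Δh) = (50, 20, -0.59); to BH-03 = (-45, 30, +1.02).
Solve a·Δx + b·Δy = Δh: det = 50·30 − (-45)·20 = 2400.
∂h/∂x = [(-0.59)·30 − (+1.02)·20] / 2400 = -0.01587
∂h/∂y = [50·(+1.02) − (-45)·(-0.59)] / 2400 = +0.01019
|∇h| = √(-0.01587² + 0.01019²) = 0.01886

0.0189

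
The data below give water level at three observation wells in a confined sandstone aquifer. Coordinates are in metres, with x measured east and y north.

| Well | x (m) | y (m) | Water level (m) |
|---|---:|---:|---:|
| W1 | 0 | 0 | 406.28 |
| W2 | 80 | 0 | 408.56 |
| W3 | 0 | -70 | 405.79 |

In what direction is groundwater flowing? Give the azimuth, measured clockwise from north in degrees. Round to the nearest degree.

256°

∂h/∂x = (408.56 − 406.28) / (80 − 0) = +0.02850
∂h/∂y = (405.79 − 406.28) / (-70 − 0) = +0.007000
Flow direction (−∇h) has components (-0.02850 E, -0.007000 N).
Azimuth = atan2(E, N) = atan2(-0.02850, -0.007000) = 256.2° ≈ 256°.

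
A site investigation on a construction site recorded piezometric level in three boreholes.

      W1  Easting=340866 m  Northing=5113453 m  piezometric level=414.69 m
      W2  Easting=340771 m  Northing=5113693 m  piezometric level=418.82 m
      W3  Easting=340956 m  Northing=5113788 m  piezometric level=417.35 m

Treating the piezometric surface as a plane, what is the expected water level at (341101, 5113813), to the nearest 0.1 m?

Taking W1 as reference: W2−W1 = (-95, 240, +4.13); W3−W1 = (90, 335, +2.66).
Determinant of the coordinate differences = (-95)·335 − 90·240 = -53425.
∂h/∂x = [(+4.13)·335 − (+2.66)·240] / -53425 = -0.01395
∂h/∂y = [(-95)·(+2.66) − 90·(+4.13)] / -53425 = +0.01169
h(341101, 5113813) = 414.69 + (-0.01395)·(235) + (+0.01169)·(360) = 414.69 -3.278 +4.207 = 415.620 m.

415.6 m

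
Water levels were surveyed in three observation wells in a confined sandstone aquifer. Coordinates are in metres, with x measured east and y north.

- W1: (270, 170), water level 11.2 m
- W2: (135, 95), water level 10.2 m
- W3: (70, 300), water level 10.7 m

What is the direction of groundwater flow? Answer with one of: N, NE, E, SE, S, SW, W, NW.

Taking W1 as reference: W2−W1 = (-135, -75, -1.0); W3−W1 = (-200, 130, -0.5).
Solve a·Δx + b·Δy = Δh: det = (-135)·130 − (-200)·(-75) = -32550.
∂h/∂x = [(-1.0)·130 − (-0.5)·(-75)] / -32550 = +0.005146
∂h/∂y = [(-135)·(-0.5) − (-200)·(-1.0)] / -32550 = +0.004071
Flow = −∇h = (-0.005146 east, -0.004071 north), which points southwest.

SW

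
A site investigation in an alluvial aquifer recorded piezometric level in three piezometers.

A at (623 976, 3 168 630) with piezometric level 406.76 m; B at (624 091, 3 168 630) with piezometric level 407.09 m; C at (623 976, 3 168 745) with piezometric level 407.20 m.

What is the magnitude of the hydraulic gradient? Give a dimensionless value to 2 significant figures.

0.0048

∂h/∂x = (407.09 − 406.76) / (624091 − 623976) = +0.002870
∂h/∂y = (407.20 − 406.76) / (3168745 − 3168630) = +0.003826
|∇h| = √(0.002870² + 0.003826²) = 0.004783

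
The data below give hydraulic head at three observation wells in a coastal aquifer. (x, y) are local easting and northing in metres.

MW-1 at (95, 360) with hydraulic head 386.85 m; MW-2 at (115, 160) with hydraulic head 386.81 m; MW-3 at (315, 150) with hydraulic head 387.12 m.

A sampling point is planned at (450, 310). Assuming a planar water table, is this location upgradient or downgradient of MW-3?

With h = a·x + b·y + c and MW-1 as origin, the differences give:
  20·a + (-200)·b = -0.04
  220·a + (-210)·b = +0.27
Eliminate b (×(-210) and ×(-200), subtract): 39800·a = 62.400 → a = ∂h/∂x = +0.001568
Back-substitute: b = ∂h/∂y = +0.0003568.
Head at (450, 310) = 386.85 + (+0.001568)·(355) + (+0.0003568)·(-50) = 387.39 m.
That is higher than the 387.12 m at MW-3, so the point is upgradient.

upgradient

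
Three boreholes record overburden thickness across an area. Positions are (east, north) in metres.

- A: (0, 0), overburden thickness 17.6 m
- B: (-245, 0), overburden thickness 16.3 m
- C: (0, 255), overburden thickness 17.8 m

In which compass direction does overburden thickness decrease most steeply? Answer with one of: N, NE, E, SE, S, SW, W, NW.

∂d/∂x = (16.3 − 17.6) / (-245 − 0) = +0.005306
∂d/∂y = (17.8 − 17.6) / (255 − 0) = +0.0007843
Steepest decrease is along −∇f = (-0.005306 E, -0.0007843 N) → west.

W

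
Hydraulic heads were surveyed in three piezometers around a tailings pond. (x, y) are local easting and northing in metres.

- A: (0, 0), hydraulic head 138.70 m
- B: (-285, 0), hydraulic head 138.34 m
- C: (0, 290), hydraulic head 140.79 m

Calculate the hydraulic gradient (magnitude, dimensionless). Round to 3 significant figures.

0.00732

∂h/∂x = (138.34 − 138.70) / (-285 − 0) = +0.001263
∂h/∂y = (140.79 − 138.70) / (290 − 0) = +0.007207
|∇h| = √(0.001263² + 0.007207²) = 0.007317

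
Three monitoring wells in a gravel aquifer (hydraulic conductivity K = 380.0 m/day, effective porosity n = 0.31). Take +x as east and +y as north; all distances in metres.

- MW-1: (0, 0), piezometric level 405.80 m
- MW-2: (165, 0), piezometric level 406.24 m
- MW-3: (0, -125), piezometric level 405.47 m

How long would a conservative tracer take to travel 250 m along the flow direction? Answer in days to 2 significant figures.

∂h/∂x = (406.24 − 405.80) / (165 − 0) = +0.002667
∂h/∂y = (405.47 − 405.80) / (-125 − 0) = +0.002640
|∇h| = √(0.002667² + 0.002640²) = 0.003753
Seepage velocity v = K·i/n = 380.0 × 0.003753 / 0.31 = 4.6 m/day.
t = 250 / 4.6 = 54.35 days.

54 days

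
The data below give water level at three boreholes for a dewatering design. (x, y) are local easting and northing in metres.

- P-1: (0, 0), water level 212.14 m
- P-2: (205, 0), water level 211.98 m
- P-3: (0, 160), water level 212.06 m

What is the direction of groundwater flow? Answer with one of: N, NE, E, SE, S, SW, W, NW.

∂h/∂x = (211.98 − 212.14) / (205 − 0) = -0.0007805
∂h/∂y = (212.06 − 212.14) / (160 − 0) = -0.0005000
Flow = −∇h = (+0.0007805 east, +0.0005000 north), which points northeast.

NE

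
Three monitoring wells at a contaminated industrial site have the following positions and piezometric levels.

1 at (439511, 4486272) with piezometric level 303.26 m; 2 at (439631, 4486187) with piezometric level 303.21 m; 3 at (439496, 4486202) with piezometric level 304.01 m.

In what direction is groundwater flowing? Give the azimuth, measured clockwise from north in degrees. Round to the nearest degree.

037°

Differences from 1: to 2 (Δx, Δy, Δh) = (120, -85, -0.05); to 3 = (-15, -70, +0.75).
Solve a·Δx + b·Δy = Δh: det = 120·(-70) − (-15)·(-85) = -9675.
∂h/∂x = [(-0.05)·(-70) − (+0.75)·(-85)] / -9675 = -0.006951
∂h/∂y = [120·(+0.75) − (-15)·(-0.05)] / -9675 = -0.009225
Flow direction (−∇h) has components (+0.006951 E, +0.009225 N).
Azimuth = atan2(E, N) = atan2(+0.006951, +0.009225) = 37.0° ≈ 037°.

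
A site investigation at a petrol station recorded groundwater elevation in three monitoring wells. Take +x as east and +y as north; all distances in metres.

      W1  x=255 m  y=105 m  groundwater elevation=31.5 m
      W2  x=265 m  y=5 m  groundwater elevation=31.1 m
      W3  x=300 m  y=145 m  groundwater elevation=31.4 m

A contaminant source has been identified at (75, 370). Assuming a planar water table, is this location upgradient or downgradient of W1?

Differences from W1: to W2 (Δx, Δy, Δh) = (10, -100, -0.4); to W3 = (45, 40, -0.1).
Solve a·Δx + b·Δy = Δh: det = 10·40 − 45·(-100) = 4900.
∂h/∂x = [(-0.4)·40 − (-0.1)·(-100)] / 4900 = -0.005306
∂h/∂y = [10·(-0.1) − 45·(-0.4)] / 4900 = +0.003469
Head at (75, 370) = 31.5 + (-0.005306)·(-180) + (+0.003469)·(265) = 33.37 m.
That is higher than the 31.5 m at W1, so the point is upgradient.

upgradient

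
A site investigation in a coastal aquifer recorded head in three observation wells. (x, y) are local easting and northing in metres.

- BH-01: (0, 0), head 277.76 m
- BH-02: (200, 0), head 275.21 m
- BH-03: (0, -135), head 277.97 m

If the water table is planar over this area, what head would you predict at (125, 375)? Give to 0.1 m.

275.6 m

∂h/∂x = (275.21 − 277.76) / (200 − 0) = -0.01275
∂h/∂y = (277.97 − 277.76) / (-135 − 0) = -0.001556
h(125, 375) = 277.76 + (-0.01275)·(125) + (-0.001556)·(375) = 277.76 -1.594 -0.583 = 275.583 m.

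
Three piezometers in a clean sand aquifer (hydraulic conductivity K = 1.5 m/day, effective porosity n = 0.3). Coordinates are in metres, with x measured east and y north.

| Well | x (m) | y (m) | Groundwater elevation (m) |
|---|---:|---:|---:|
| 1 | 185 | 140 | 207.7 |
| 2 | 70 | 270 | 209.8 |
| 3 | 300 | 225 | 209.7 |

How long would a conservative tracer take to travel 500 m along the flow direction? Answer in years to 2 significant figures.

14 years

Taking 1 as reference: 2−1 = (-115, 130, +2.1); 3−1 = (115, 85, +2.0).
Solve a·Δx + b·Δy = Δh: det = (-115)·85 − 115·130 = -24725.
∂h/∂x = [(+2.1)·85 − (+2.0)·130] / -24725 = +0.003296
∂h/∂y = [(-115)·(+2.0) − 115·(+2.1)] / -24725 = +0.01907
|∇h| = √(0.003296² + 0.01907²) = 0.01935
Seepage velocity v = K·i/n = 1.5 × 0.01935 / 0.3 = 0.09675 m/day.
t = 500 / 0.09675 = 5168 days = 14.1 years.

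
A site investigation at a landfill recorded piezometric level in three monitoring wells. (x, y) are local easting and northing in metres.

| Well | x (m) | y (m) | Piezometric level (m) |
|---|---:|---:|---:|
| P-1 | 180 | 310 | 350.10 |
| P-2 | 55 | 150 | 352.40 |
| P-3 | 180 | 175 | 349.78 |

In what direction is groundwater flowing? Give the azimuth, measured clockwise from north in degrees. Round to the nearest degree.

096°

Differences from P-1: to P-2 (Δx, Δy, Δh) = (-125, -160, +2.30); to P-3 = (0, -135, -0.32).
Determinant of the coordinate differences = (-125)·(-135) − 0·(-160) = 16875.
∂h/∂x = [(+2.30)·(-135) − (-0.32)·(-160)] / 16875 = -0.02143
∂h/∂y = [(-125)·(-0.32) − 0·(+2.30)] / 16875 = +0.002370
Flow direction (−∇h) has components (+0.02143 E, -0.002370 N).
Azimuth = atan2(E, N) = atan2(+0.02143, -0.002370) = 96.3° ≈ 096°.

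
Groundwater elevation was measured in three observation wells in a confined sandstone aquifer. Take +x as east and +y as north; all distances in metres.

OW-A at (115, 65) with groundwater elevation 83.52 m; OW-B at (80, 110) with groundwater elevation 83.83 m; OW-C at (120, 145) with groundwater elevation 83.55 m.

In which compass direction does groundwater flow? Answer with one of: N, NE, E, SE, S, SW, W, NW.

Taking OW-A as reference: OW-B−OW-A = (-35, 45, +0.31); OW-C−OW-A = (5, 80, +0.03).
Determinant of the coordinate differences = (-35)·80 − 5·45 = -3025.
∂h/∂x = [(+0.31)·80 − (+0.03)·45] / -3025 = -0.007752
∂h/∂y = [(-35)·(+0.03) − 5·(+0.31)] / -3025 = +0.0008595
Flow = −∇h = (+0.007752 east, -0.0008595 north), which points east.

E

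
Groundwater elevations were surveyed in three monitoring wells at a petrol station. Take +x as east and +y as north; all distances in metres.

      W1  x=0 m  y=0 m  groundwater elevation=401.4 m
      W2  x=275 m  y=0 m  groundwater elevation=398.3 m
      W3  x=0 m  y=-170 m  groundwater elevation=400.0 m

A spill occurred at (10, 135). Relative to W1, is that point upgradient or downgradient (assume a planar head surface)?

∂h/∂x = (398.3 − 401.4) / (275 − 0) = -0.01127
∂h/∂y = (400.0 − 401.4) / (-170 − 0) = +0.008235
Head at (10, 135) = 401.4 + (-0.01127)·(10) + (+0.008235)·(135) = 402.40 m.
That is higher than the 401.4 m at W1, so the point is upgradient.

upgradient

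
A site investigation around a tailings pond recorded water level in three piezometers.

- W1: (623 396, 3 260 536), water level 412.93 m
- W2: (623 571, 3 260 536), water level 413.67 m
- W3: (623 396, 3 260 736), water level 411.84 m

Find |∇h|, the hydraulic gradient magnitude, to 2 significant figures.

0.0069

∂h/∂x = (413.67 − 412.93) / (623571 − 623396) = +0.004229
∂h/∂y = (411.84 − 412.93) / (3260736 − 3260536) = -0.005450
|∇h| = √(0.004229² + -0.005450²) = 0.006898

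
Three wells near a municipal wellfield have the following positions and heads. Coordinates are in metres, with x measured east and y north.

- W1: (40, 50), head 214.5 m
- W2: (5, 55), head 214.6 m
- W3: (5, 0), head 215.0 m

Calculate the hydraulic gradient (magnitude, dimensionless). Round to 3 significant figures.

0.00825

Taking W1 as reference: W2−W1 = (-35, 5, +0.1); W3−W1 = (-35, -50, +0.5).
Solve a·Δx + b·Δy = Δh: det = (-35)·(-50) − (-35)·5 = 1925.
∂h/∂x = [(+0.1)·(-50) − (+0.5)·5] / 1925 = -0.003896
∂h/∂y = [(-35)·(+0.5) − (-35)·(+0.1)] / 1925 = -0.007273
|∇h| = √(-0.003896² + -0.007273²) = 0.008251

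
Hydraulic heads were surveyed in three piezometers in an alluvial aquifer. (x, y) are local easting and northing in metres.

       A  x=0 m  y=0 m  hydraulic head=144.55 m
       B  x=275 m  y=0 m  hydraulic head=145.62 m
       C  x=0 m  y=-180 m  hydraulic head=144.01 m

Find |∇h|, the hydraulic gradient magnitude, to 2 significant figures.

0.0049

∂h/∂x = (145.62 − 144.55) / (275 − 0) = +0.003891
∂h/∂y = (144.01 − 144.55) / (-180 − 0) = +0.003000
|∇h| = √(0.003891² + 0.003000²) = 0.004913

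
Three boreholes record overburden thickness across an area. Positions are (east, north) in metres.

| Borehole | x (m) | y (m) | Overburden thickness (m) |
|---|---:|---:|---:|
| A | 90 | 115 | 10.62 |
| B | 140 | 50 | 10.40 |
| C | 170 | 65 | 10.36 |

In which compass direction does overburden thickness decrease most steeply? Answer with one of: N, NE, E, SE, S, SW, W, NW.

SE

Taking A as reference: B−A = (50, -65, -0.22); C−A = (80, -50, -0.26).
Determinant of the coordinate differences = 50·(-50) − 80·(-65) = 2700.
∂d/∂x = [(-0.22)·(-50) − (-0.26)·(-65)] / 2700 = -0.002185
∂d/∂y = [50·(-0.26) − 80·(-0.22)] / 2700 = +0.001704
Steepest decrease is along −∇f = (+0.002185 E, -0.001704 N) → southeast.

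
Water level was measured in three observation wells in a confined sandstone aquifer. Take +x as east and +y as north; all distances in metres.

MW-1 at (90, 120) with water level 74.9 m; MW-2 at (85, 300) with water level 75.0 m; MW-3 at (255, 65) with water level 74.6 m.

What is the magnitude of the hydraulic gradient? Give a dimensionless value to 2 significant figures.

With h = a·x + b·y + c and MW-1 as origin, the differences give:
  (-5)·a + 180·b = +0.1
  165·a + (-55)·b = -0.3
Eliminate b (×(-55) and ×180, subtract): -29425·a = 48.50 → a = ∂h/∂x = -0.001648
Back-substitute: b = ∂h/∂y = +0.0005098.
|∇h| = √(-0.001648² + 0.0005098²) = 0.001725

0.0017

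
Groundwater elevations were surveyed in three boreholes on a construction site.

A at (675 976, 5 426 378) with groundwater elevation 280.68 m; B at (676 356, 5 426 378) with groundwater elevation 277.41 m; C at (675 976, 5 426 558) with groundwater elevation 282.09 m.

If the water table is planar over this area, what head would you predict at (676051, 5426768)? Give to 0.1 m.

283.1 m

∂h/∂x = (277.41 − 280.68) / (676356 − 675976) = -0.008605
∂h/∂y = (282.09 − 280.68) / (5426558 − 5426378) = +0.007833
h(676051, 5426768) = 280.68 + (-0.008605)·(75) + (+0.007833)·(390) = 280.68 -0.645 +3.055 = 283.090 m.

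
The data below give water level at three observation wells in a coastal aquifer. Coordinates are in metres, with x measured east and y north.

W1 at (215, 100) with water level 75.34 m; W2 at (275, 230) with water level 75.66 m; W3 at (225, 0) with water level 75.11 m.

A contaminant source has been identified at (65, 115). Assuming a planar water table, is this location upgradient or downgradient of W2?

With h = a·x + b·y + c and W1 as origin, the differences give:
  60·a + 130·b = +0.32
  10·a + (-100)·b = -0.23
Eliminate b (×(-100) and ×130, subtract): -7300·a = -2.100 → a = ∂h/∂x = +0.0002877
Back-substitute: b = ∂h/∂y = +0.002329.
Head at (65, 115) = 75.34 + (+0.0002877)·(-150) + (+0.002329)·(15) = 75.33 m.
That is lower than the 75.66 m at W2, so the point is downgradient.

downgradient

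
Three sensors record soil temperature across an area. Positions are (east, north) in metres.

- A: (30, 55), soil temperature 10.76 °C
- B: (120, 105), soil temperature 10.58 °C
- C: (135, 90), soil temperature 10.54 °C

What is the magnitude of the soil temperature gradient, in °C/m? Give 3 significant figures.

0.00228 °C/m

Differences from A: to B (Δx, Δy, Δh) = (90, 50, -0.18); to C = (105, 35, -0.22).
Solve a·Δx + b·Δy = ΔT: det = 90·35 − 105·50 = -2100.
∂T/∂x = [(-0.18)·35 − (-0.22)·50] / -2100 = -0.002238
∂T/∂y = [90·(-0.22) − 105·(-0.18)] / -2100 = +0.0004286
|∇f| = √(-0.002238² + 0.0004286²) = 0.002279 °C/m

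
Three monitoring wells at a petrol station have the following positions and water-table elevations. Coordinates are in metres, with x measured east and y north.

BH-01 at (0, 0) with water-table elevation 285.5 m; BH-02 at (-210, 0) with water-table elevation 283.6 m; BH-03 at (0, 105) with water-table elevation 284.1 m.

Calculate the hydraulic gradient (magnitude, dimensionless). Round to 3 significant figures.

0.0161

∂h/∂x = (283.6 − 285.5) / (-210 − 0) = +0.009048
∂h/∂y = (284.1 − 285.5) / (105 − 0) = -0.01333
|∇h| = √(0.009048² + -0.01333²) = 0.01611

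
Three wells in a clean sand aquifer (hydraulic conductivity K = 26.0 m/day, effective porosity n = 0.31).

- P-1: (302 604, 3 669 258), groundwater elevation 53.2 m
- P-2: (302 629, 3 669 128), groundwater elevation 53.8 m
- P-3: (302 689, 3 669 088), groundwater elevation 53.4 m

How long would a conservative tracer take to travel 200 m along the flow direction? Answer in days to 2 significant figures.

Taking P-1 as reference: P-2−P-1 = (25, -130, +0.6); P-3−P-1 = (85, -170, +0.2).
Solve a·Δx + b·Δy = Δh: det = 25·(-170) − 85·(-130) = 6800.
∂h/∂x = [(+0.6)·(-170) − (+0.2)·(-130)] / 6800 = -0.01118
∂h/∂y = [25·(+0.2) − 85·(+0.6)] / 6800 = -0.006765
|∇h| = √(-0.01118² + -0.006765²) = 0.01307
Seepage velocity v = K·i/n = 26.0 × 0.01307 / 0.31 = 1.096 m/day.
t = 200 / 1.096 = 182.5 days.

180 days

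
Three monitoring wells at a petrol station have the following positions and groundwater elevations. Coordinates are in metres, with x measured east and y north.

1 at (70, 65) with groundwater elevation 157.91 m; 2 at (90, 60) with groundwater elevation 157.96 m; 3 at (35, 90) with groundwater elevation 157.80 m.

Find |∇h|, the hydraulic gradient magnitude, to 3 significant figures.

Taking 1 as reference: 2−1 = (20, -5, +0.05); 3−1 = (-35, 25, -0.11).
Solve a·Δx + b·Δy = Δh: det = 20·25 − (-35)·(-5) = 325.
∂h/∂x = [(+0.05)·25 − (-0.11)·(-5)] / 325 = +0.002154
∂h/∂y = [20·(-0.11) − (-35)·(+0.05)] / 325 = -0.001385
|∇h| = √(0.002154² + -0.001385²) = 0.002561

0.00256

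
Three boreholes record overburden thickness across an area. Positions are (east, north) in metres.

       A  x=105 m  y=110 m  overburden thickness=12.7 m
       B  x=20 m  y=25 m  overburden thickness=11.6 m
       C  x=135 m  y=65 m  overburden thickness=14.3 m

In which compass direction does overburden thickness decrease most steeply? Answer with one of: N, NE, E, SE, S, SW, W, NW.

With d = a·x + b·y + c and A as origin, the differences give:
  (-85)·a + (-85)·b = -1.1
  30·a + (-45)·b = +1.6
Eliminate b (×(-45) and ×(-85), subtract): 6375·a = 185.50 → a = ∂d/∂x = +0.02910
Back-substitute: b = ∂d/∂y = -0.01616.
Steepest decrease is along −∇f = (-0.02910 E, +0.01616 N) → northwest.

NW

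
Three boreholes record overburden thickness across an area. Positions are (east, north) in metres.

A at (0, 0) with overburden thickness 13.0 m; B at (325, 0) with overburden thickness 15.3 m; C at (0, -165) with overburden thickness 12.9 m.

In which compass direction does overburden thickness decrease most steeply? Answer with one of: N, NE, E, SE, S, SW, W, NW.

W

∂d/∂x = (15.3 − 13.0) / (325 − 0) = +0.007077
∂d/∂y = (12.9 − 13.0) / (-165 − 0) = +0.0006061
Steepest decrease is along −∇f = (-0.007077 E, -0.0006061 N) → west.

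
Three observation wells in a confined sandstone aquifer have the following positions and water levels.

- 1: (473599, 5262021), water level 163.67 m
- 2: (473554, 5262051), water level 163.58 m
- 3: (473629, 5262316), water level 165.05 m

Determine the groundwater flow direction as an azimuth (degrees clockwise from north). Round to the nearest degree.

229°

Taking 1 as reference: 2−1 = (-45, 30, -0.09); 3−1 = (30, 295, +1.38).
Solve a·Δx + b·Δy = Δh: det = (-45)·295 − 30·30 = -14175.
∂h/∂x = [(-0.09)·295 − (+1.38)·30] / -14175 = +0.004794
∂h/∂y = [(-45)·(+1.38) − 30·(-0.09)] / -14175 = +0.004190
Flow direction (−∇h) has components (-0.004794 E, -0.004190 N).
Azimuth = atan2(E, N) = atan2(-0.004794, -0.004190) = 228.8° ≈ 229°.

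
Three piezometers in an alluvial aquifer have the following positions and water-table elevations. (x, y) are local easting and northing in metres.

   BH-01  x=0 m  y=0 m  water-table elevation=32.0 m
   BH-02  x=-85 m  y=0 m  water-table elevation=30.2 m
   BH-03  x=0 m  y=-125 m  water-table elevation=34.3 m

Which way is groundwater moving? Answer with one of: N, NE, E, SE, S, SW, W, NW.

NW

∂h/∂x = (30.2 − 32.0) / (-85 − 0) = +0.02118
∂h/∂y = (34.3 − 32.0) / (-125 − 0) = -0.01840
Flow = −∇h = (-0.02118 east, +0.01840 north), which points northwest.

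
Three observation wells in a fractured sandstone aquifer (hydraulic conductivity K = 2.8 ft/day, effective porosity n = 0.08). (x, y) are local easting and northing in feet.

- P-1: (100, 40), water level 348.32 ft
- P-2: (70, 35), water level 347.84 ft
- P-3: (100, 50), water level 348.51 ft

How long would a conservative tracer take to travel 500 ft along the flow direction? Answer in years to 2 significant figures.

1.7 years

With h = a·x + b·y + c and P-1 as origin, the differences give:
  (-30)·a + (-5)·b = -0.48
  0·a + 10·b = +0.19
Eliminate b (×10 and ×(-5), subtract): -300·a = -3.850 → a = ∂h/∂x = +0.01283
Back-substitute: b = ∂h/∂y = +0.01900.
|∇h| = √(0.01283² + 0.01900²) = 0.02293
Seepage velocity v = K·i/n = 2.8 × 0.02293 / 0.08 = 0.8025 ft/day.
t = 500 / 0.8025 = 623.1 days = 1.71 years.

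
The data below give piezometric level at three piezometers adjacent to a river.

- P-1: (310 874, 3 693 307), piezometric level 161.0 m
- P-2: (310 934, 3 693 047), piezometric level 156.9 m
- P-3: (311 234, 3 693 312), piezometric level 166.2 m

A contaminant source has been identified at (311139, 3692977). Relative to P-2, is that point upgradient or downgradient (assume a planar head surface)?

Taking P-1 as reference: P-2−P-1 = (60, -260, -4.1); P-3−P-1 = (360, 5, +5.2).
Determinant of the coordinate differences = 60·5 − 360·(-260) = 93900.
∂h/∂x = [(-4.1)·5 − (+5.2)·(-260)] / 93900 = +0.01418
∂h/∂y = [60·(+5.2) − 360·(-4.1)] / 93900 = +0.01904
Head at (311139, 3692977) = 161.0 + (+0.01418)·(265) + (+0.01904)·(-330) = 158.47 m.
That is higher than the 156.9 m at P-2, so the point is upgradient.

upgradient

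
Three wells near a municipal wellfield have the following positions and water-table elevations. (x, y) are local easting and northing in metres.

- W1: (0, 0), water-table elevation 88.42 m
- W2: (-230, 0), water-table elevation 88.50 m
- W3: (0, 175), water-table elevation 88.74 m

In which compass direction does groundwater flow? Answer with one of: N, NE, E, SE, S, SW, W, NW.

S

∂h/∂x = (88.50 − 88.42) / (-230 − 0) = -0.0003478
∂h/∂y = (88.74 − 88.42) / (175 − 0) = +0.001829
Flow = −∇h = (+0.0003478 east, -0.001829 north), which points south.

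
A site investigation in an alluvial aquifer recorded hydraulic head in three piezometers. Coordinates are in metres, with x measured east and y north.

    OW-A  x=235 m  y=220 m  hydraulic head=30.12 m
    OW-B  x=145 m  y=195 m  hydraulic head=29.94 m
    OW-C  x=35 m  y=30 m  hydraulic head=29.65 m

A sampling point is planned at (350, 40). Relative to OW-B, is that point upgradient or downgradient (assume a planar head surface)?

Taking OW-A as reference: OW-B−OW-A = (-90, -25, -0.18); OW-C−OW-A = (-200, -190, -0.47).
Determinant of the coordinate differences = (-90)·(-190) − (-200)·(-25) = 12100.
∂h/∂x = [(-0.18)·(-190) − (-0.47)·(-25)] / 12100 = +0.001855
∂h/∂y = [(-90)·(-0.47) − (-200)·(-0.18)] / 12100 = +0.0005207
Head at (350, 40) = 30.12 + (+0.001855)·(115) + (+0.0005207)·(-180) = 30.24 m.
That is higher than the 29.94 m at OW-B, so the point is upgradient.

upgradient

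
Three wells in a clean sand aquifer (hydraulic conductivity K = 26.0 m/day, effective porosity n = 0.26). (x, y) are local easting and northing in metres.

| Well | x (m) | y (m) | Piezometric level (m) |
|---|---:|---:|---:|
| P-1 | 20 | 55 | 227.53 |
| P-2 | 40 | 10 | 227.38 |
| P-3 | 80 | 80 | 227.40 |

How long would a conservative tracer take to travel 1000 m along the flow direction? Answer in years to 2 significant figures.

Taking P-1 as reference: P-2−P-1 = (20, -45, -0.15); P-3−P-1 = (60, 25, -0.13).
Determinant of the coordinate differences = 20·25 − 60·(-45) = 3200.
∂h/∂x = [(-0.15)·25 − (-0.13)·(-45)] / 3200 = -0.003000
∂h/∂y = [20·(-0.13) − 60·(-0.15)] / 3200 = +0.002000
|∇h| = √(-0.003000² + 0.002000²) = 0.003606
Seepage velocity v = K·i/n = 26.0 × 0.003606 / 0.26 = 0.3606 m/day.
t = 1000 / 0.3606 = 2773 days = 7.59 years.

7.6 years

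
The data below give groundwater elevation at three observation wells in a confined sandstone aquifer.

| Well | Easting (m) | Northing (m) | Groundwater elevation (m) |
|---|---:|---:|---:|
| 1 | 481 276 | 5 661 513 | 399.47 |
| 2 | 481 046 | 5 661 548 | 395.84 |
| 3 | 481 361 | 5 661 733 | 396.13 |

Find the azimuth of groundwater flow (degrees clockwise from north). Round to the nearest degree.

328°

Differences from 1: to 2 (Δx, Δy, Δh) = (-230, 35, -3.63); to 3 = (85, 220, -3.34).
Determinant of the coordinate differences = (-230)·220 − 85·35 = -53575.
∂h/∂x = [(-3.63)·220 − (-3.34)·35] / -53575 = +0.01272
∂h/∂y = [(-230)·(-3.34) − 85·(-3.63)] / -53575 = -0.02010
Flow direction (−∇h) has components (-0.01272 E, +0.02010 N).
Azimuth = atan2(E, N) = atan2(-0.01272, +0.02010) = 327.7° ≈ 328°.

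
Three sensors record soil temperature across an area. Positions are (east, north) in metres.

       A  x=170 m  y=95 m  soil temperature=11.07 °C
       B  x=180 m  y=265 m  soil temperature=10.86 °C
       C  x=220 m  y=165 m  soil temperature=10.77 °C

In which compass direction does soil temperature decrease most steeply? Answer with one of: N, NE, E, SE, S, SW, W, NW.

With T = a·x + b·y + c and A as origin, the differences give:
  10·a + 170·b = -0.21
  50·a + 70·b = -0.30
Eliminate b (×70 and ×170, subtract): -7800·a = 36.300 → a = ∂T/∂x = -0.004654
Back-substitute: b = ∂T/∂y = -0.0009615.
Steepest decrease is along −∇f = (+0.004654 E, +0.0009615 N) → east.

E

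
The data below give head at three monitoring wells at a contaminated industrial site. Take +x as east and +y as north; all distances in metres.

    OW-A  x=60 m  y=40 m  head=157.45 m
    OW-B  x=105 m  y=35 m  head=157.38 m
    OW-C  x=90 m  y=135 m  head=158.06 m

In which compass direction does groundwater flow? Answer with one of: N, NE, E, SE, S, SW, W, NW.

S

Three-point gradient (reference OW-A): Δ to OW-B = (45, -5, -0.07), Δ to OW-C = (30, 95, +0.61).
∂h/∂x = -0.0008136, ∂h/∂y = +0.006678 (det = 4425).
Flow = −∇h = (+0.0008136 east, -0.006678 north), which points south.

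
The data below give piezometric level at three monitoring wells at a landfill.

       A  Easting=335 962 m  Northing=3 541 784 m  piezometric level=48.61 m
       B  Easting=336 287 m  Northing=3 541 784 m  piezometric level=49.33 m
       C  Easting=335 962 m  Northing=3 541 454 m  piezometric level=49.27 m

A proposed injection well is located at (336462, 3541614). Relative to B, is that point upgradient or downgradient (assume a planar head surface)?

upgradient

∂h/∂x = (49.33 − 48.61) / (336287 − 335962) = +0.002215
∂h/∂y = (49.27 − 48.61) / (3541454 − 3541784) = -0.002000
Head at (336462, 3541614) = 48.61 + (+0.002215)·(500) + (-0.002000)·(-170) = 50.06 m.
That is higher than the 49.33 m at B, so the point is upgradient.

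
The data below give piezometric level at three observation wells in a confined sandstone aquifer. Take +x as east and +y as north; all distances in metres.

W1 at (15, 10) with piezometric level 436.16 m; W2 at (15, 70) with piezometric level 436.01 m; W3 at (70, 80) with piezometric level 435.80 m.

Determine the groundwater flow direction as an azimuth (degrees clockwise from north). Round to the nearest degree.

With h = a·x + b·y + c and W1 as origin, the differences give:
  0·a + 60·b = -0.15
  55·a + 70·b = -0.36
Eliminate b (×70 and ×60, subtract): -3300·a = 11.100 → a = ∂h/∂x = -0.003364
Back-substitute: b = ∂h/∂y = -0.002500.
Flow direction (−∇h) has components (+0.003364 E, +0.002500 N).
Azimuth = atan2(E, N) = atan2(+0.003364, +0.002500) = 53.4° ≈ 053°.

053°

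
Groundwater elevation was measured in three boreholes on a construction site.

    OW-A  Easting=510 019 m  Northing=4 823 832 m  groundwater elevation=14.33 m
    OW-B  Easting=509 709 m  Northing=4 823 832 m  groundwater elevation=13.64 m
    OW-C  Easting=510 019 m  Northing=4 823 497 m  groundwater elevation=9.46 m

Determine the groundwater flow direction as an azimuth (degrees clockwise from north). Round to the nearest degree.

∂h/∂x = (13.64 − 14.33) / (509709 − 510019) = +0.002226
∂h/∂y = (9.46 − 14.33) / (4823497 − 4823832) = +0.01454
Flow direction (−∇h) has components (-0.002226 E, -0.01454 N).
Azimuth = atan2(E, N) = atan2(-0.002226, -0.01454) = 188.7° ≈ 189°.

189°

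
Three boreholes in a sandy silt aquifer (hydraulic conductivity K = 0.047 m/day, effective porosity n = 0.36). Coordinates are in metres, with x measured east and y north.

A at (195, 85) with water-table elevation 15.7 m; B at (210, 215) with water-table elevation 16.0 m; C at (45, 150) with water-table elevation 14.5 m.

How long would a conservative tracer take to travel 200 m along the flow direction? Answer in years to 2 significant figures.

480 years

With h = a·x + b·y + c and A as origin, the differences give:
  15·a + 130·b = +0.3
  (-150)·a + 65·b = -1.2
Eliminate b (×65 and ×130, subtract): 20475·a = 175.50 → a = ∂h/∂x = +0.008571
Back-substitute: b = ∂h/∂y = +0.001319.
|∇h| = √(0.008571² + 0.001319²) = 0.008672
Seepage velocity v = K·i/n = 0.047 × 0.008672 / 0.36 = 0.001132 m/day.
t = 200 / 0.001132 = 1.767e+05 days = 484 years.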